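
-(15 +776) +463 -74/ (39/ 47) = -16270/ 39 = -417.18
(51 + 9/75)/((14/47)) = 171.62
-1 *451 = -451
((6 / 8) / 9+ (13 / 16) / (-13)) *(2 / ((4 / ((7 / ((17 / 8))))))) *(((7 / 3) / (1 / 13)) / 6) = 0.17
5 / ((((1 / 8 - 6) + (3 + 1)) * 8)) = -1 / 3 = -0.33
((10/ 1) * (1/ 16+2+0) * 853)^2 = 19809155025/ 64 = 309518047.27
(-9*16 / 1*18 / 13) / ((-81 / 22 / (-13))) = -704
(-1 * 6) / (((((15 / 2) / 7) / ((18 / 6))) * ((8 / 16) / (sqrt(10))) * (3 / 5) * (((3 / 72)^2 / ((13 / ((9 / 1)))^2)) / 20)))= -12113920 * sqrt(10) / 9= -4256397.62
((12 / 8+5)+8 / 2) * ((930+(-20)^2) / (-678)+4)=4837 / 226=21.40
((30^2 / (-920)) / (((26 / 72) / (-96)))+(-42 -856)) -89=-217353 / 299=-726.93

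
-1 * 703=-703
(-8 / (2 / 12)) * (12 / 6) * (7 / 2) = -336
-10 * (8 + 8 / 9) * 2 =-1600 / 9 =-177.78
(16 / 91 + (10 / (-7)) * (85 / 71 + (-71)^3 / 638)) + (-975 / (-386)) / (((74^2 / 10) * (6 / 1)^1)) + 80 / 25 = 17493212260594479 / 21782673032120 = 803.08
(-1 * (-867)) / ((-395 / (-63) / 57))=3113397 / 395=7882.02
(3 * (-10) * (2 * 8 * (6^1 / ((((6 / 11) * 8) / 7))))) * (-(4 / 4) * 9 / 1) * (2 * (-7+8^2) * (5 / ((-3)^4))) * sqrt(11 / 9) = 292600 * sqrt(11) / 3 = 323481.47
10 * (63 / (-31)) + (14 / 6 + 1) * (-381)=-40000 / 31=-1290.32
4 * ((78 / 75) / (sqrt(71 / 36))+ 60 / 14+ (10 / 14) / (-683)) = 624 * sqrt(71) / 1775+ 81940 / 4781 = 20.10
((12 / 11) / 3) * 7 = 2.55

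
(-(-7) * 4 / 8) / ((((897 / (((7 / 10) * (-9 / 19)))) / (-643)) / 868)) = 20511057 / 28405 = 722.09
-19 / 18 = -1.06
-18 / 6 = -3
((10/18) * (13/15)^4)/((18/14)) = 0.24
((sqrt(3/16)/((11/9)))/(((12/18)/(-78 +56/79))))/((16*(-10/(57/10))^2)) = -267818319*sqrt(3)/556160000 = -0.83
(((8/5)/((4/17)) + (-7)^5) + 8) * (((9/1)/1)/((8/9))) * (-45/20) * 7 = 428452983/160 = 2677831.14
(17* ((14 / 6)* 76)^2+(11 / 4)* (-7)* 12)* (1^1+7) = 38474632 / 9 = 4274959.11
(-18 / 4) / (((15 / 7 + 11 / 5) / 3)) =-945 / 304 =-3.11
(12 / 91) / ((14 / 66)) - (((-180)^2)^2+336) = -668697333636 / 637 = -1049760335.38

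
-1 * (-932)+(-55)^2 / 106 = 101817 / 106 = 960.54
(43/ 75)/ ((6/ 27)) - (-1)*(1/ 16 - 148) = -58143/ 400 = -145.36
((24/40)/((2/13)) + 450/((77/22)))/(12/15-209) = -3091/4858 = -0.64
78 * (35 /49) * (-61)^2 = 1451190 /7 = 207312.86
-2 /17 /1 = -2 /17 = -0.12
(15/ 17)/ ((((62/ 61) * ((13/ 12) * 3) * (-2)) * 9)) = -305/ 20553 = -0.01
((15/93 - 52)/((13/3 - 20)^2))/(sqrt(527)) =-0.01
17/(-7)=-17/7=-2.43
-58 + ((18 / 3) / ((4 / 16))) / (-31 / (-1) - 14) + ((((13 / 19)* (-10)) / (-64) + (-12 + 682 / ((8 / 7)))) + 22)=550.27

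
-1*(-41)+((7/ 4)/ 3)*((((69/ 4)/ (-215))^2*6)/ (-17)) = 1030969073/ 25146400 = 41.00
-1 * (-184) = 184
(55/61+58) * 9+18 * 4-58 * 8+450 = 35875/61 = 588.11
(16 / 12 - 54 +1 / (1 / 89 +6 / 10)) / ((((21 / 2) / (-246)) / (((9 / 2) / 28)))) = 5121843 / 26656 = 192.15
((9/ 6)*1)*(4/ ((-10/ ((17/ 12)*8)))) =-34/ 5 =-6.80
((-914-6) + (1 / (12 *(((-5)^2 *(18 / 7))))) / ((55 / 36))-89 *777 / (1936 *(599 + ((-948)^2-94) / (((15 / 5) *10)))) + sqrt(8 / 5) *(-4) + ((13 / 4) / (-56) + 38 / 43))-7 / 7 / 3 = -1315530600181573 / 1430689722000-8 *sqrt(10) / 5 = -924.57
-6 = -6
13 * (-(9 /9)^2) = -13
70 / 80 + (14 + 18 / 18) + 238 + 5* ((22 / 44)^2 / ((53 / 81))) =108453 / 424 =255.79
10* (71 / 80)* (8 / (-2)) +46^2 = 4161 / 2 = 2080.50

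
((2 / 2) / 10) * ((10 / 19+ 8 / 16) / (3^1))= 0.03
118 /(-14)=-59 /7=-8.43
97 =97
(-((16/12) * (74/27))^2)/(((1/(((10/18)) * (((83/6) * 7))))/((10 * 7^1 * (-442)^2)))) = -1740372217875200/177147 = -9824452109.69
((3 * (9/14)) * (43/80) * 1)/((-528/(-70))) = 387/2816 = 0.14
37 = 37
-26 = -26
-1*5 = -5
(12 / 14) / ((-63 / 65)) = -130 / 147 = -0.88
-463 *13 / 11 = -6019 / 11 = -547.18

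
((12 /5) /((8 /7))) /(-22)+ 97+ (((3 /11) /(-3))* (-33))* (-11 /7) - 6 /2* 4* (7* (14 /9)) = -177761 /4620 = -38.48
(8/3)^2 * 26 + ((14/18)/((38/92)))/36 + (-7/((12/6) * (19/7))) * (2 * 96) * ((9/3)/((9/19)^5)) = -7718937295/249318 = -30960.21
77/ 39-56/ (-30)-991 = -192496/ 195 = -987.16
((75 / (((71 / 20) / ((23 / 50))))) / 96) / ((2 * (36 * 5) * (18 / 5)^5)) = 71875 / 154551545856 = 0.00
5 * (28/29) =140/29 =4.83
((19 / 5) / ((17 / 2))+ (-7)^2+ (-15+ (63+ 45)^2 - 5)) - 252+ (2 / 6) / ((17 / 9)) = 972538 / 85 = 11441.62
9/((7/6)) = 54/7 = 7.71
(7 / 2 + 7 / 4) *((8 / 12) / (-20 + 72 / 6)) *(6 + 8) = -49 / 8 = -6.12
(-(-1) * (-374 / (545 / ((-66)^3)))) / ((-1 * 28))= -26880876 / 3815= -7046.10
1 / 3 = 0.33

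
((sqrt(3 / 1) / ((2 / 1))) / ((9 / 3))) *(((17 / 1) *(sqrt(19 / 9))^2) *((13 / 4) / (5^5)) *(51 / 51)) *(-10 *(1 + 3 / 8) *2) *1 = -46189 *sqrt(3) / 270000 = -0.30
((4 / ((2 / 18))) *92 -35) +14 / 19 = 62277 / 19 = 3277.74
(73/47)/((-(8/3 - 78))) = 219/10622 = 0.02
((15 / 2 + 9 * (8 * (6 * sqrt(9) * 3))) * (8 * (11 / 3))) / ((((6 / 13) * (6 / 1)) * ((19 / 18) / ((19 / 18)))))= 41263.44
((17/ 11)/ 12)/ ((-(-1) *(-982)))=-17/ 129624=-0.00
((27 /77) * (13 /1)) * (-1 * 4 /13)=-108 /77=-1.40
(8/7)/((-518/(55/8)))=-55/3626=-0.02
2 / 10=1 / 5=0.20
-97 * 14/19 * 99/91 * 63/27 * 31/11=-126294/247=-511.31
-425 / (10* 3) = -85 / 6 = -14.17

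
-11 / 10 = -1.10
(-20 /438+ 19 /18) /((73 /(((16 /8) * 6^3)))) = 31848 /5329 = 5.98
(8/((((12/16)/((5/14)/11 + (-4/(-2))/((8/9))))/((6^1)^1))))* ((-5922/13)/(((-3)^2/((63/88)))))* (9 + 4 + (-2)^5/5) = -24978996/715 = -34935.66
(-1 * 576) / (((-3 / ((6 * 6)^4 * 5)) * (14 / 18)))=14511882240 / 7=2073126034.29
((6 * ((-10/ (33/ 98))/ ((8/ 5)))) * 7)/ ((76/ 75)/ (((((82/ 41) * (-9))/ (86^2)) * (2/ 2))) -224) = 5788125/ 4754728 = 1.22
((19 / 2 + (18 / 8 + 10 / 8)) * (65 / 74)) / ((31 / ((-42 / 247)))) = -1365 / 21793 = -0.06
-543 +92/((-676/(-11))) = -91514/169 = -541.50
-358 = -358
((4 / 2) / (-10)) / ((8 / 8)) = -1 / 5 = -0.20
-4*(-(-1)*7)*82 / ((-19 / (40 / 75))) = 64.45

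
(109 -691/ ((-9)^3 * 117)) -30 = 6738838/ 85293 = 79.01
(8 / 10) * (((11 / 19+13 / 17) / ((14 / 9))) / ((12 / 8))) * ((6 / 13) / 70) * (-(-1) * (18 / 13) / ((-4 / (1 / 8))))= -2511 / 19105450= -0.00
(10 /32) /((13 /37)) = 185 /208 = 0.89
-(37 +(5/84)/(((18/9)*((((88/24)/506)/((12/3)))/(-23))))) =2386/7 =340.86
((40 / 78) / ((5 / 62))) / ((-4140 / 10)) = -124 / 8073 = -0.02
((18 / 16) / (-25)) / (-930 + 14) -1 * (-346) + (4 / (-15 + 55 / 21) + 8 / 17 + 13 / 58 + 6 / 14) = 2850317292327 / 8218901600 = 346.80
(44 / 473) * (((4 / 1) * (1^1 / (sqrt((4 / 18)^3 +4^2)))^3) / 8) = 19683 * sqrt(2918) / 1464532528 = 0.00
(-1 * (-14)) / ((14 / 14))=14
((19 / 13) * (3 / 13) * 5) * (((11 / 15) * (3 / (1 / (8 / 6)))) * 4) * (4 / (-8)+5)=15048 / 169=89.04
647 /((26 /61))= 39467 /26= 1517.96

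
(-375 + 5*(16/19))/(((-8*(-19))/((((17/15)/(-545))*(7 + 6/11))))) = 1988099/51940680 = 0.04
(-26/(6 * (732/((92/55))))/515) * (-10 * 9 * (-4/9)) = -2392/3110085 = -0.00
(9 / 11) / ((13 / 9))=81 / 143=0.57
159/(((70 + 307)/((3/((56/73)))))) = 34821/21112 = 1.65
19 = 19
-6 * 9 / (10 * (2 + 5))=-27 / 35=-0.77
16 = 16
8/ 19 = 0.42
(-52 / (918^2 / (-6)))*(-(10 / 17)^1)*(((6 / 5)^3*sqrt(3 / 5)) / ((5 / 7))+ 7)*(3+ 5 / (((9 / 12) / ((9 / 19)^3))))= -15431780 / 2729559627 -24690848*sqrt(15) / 63184250625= -0.01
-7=-7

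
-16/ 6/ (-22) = 4/ 33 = 0.12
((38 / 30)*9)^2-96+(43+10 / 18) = 17441 / 225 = 77.52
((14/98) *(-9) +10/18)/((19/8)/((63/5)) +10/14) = -368/455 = -0.81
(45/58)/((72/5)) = 25/464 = 0.05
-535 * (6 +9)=-8025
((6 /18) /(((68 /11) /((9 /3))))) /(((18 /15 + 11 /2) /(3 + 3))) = 165 /1139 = 0.14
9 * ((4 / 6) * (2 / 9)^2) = 8 / 27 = 0.30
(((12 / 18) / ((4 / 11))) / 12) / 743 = 11 / 53496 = 0.00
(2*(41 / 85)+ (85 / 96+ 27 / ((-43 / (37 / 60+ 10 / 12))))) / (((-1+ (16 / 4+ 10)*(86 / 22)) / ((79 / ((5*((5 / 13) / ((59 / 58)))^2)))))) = 168553848149687 / 87199118640000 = 1.93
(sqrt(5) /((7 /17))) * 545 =9265 * sqrt(5) /7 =2959.60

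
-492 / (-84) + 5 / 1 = 76 / 7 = 10.86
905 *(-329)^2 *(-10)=-979581050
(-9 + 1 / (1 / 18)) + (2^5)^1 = 41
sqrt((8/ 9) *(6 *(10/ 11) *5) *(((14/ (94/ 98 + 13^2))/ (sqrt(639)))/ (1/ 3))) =70 *sqrt(53438) *71^(3/ 4)/ 813021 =0.49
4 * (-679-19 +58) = -2560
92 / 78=46 / 39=1.18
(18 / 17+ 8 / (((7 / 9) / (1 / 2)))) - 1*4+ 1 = 381 / 119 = 3.20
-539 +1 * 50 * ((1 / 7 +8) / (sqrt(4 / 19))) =-539 +1425 * sqrt(19) / 7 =348.35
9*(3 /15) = 1.80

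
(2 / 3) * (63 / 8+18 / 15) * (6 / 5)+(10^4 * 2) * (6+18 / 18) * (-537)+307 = -3758984287 / 50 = -75179685.74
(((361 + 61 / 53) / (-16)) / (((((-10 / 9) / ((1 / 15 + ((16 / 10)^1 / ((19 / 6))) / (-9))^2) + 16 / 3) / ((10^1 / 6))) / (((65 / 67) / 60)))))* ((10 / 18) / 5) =29705 / 4392785856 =0.00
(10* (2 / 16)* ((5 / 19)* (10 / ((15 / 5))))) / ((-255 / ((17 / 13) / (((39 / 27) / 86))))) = -1075 / 3211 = -0.33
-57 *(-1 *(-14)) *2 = -1596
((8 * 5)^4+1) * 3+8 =7680011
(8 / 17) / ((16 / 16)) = 8 / 17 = 0.47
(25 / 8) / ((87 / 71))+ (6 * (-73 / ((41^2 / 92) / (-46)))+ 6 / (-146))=94392827375 / 85408248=1105.20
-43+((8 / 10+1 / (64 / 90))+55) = 2273 / 160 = 14.21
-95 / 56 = -1.70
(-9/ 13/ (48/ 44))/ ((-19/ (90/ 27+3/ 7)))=869/ 6916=0.13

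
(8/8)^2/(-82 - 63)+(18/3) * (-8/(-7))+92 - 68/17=96273/1015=94.85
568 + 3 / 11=6251 / 11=568.27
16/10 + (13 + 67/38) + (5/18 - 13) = 3113/855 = 3.64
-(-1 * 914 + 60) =854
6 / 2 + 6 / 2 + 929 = 935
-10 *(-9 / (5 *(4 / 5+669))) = 90 / 3349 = 0.03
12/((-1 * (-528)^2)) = -1/23232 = -0.00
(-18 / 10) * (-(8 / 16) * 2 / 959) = 9 / 4795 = 0.00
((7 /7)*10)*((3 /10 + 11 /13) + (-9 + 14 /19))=-17579 /247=-71.17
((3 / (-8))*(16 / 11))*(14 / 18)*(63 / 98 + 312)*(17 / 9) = -24803 / 99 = -250.54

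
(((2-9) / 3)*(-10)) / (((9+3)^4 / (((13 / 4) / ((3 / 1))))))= 455 / 373248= 0.00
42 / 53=0.79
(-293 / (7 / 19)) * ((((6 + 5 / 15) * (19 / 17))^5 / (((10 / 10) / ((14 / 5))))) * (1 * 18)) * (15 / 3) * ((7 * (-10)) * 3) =9556860840009886760 / 12778713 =747873501815.86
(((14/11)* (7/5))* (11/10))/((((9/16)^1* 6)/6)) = 784/225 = 3.48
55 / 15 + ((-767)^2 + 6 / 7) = 12354164 / 21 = 588293.52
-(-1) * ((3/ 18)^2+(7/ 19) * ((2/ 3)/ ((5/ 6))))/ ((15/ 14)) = 7721/ 25650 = 0.30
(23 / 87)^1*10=230 / 87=2.64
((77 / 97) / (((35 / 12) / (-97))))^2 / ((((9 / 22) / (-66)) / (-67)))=188341824 / 25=7533672.96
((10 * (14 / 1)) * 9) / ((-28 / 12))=-540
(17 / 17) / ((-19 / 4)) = -4 / 19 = -0.21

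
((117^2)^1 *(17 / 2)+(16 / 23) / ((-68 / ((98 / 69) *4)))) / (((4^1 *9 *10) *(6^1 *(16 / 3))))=6278360891 / 621596160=10.10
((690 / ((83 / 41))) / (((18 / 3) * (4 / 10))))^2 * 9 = 5002025625 / 27556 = 181522.20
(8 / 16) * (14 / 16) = 7 / 16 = 0.44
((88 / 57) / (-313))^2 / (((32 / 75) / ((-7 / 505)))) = -8470 / 10716143127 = -0.00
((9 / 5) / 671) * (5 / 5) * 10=18 / 671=0.03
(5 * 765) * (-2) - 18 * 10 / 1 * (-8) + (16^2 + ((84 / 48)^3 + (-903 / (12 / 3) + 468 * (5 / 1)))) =-245401 / 64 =-3834.39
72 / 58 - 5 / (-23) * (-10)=-622 / 667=-0.93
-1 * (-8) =8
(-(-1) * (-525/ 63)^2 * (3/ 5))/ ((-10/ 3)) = -25/ 2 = -12.50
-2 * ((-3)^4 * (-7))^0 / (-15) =0.13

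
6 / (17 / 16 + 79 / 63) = 6048 / 2335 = 2.59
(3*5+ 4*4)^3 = 29791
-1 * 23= -23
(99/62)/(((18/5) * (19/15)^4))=2784375/16159804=0.17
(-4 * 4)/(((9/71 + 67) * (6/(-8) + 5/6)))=-6816/2383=-2.86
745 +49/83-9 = 61137/83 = 736.59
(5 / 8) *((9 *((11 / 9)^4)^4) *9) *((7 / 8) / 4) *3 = 1608240545225025635 / 1952152956156672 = 823.83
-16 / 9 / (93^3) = -16 / 7239213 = -0.00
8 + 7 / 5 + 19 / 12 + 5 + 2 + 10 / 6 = 393 / 20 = 19.65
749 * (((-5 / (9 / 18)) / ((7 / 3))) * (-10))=32100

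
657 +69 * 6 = 1071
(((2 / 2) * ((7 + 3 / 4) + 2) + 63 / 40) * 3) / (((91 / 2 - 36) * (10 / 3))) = 1.07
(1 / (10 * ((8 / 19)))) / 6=19 / 480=0.04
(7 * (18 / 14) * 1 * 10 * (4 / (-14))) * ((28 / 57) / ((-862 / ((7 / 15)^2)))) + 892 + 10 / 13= 1425628106 / 1596855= 892.77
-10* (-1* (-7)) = -70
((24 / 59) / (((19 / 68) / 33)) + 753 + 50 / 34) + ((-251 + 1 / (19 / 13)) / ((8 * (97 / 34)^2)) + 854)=296335664258 / 179307313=1652.67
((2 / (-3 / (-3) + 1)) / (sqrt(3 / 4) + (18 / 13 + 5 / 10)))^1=637 / 947-169*sqrt(3) / 947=0.36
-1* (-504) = 504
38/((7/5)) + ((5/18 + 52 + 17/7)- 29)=6659/126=52.85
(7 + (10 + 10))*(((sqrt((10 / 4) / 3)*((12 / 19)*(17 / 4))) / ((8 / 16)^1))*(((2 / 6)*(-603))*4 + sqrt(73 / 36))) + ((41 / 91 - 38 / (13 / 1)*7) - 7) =153*sqrt(30)*(-4824 + sqrt(73)) / 38 - 2458 / 91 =-106222.45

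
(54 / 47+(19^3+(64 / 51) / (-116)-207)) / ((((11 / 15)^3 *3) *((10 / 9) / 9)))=1404781754625 / 30840601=45549.75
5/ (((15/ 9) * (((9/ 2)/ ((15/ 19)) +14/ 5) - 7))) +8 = 10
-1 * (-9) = 9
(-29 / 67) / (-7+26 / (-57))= 1653 / 28475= 0.06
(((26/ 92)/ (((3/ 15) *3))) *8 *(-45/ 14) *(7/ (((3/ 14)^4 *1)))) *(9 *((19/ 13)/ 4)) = -9123800/ 69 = -132228.99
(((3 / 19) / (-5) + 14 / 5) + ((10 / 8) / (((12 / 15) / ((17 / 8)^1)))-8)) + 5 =37559 / 12160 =3.09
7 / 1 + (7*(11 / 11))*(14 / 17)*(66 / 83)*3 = 29281 / 1411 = 20.75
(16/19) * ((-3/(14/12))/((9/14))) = -64/19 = -3.37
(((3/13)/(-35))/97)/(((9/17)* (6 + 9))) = -17/1986075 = -0.00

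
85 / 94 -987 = -986.10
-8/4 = -2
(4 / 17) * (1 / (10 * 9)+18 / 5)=130 / 153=0.85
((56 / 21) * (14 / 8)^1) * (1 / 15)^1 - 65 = -2911 / 45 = -64.69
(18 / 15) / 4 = 3 / 10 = 0.30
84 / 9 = 28 / 3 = 9.33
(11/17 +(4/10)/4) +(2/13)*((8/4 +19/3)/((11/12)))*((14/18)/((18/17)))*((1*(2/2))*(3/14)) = 634847/656370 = 0.97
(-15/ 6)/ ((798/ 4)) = -5/ 399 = -0.01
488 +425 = 913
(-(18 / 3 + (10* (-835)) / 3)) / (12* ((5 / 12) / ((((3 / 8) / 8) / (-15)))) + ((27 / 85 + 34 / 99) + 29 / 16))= -373940160 / 215090957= -1.74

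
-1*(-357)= 357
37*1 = 37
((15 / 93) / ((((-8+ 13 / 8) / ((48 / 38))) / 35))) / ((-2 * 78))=0.01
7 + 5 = 12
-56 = -56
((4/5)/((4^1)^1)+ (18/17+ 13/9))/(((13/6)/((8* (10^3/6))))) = 1663.55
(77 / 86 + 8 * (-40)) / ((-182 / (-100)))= -52775 / 301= -175.33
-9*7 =-63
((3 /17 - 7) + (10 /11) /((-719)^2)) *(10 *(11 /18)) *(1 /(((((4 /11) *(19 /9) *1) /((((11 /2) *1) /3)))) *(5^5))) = -39908344993 /1252338022500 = -0.03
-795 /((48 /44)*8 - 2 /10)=-43725 /469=-93.23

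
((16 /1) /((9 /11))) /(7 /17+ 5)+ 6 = 1990 /207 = 9.61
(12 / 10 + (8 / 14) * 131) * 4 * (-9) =-95832 / 35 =-2738.06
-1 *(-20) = 20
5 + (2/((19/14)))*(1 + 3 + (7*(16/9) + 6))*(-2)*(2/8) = -1973/171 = -11.54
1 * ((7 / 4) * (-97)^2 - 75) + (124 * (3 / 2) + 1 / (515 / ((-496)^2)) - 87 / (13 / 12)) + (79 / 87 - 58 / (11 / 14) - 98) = 430640988469 / 25628460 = 16803.23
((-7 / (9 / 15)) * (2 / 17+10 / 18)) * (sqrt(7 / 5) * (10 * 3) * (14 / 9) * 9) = -100940 * sqrt(35) / 153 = -3903.07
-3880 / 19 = -204.21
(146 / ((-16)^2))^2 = 5329 / 16384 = 0.33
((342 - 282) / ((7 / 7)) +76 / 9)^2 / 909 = 379456 / 73629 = 5.15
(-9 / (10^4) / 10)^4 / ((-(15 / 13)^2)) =-123201 / 2500000000000000000000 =-0.00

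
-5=-5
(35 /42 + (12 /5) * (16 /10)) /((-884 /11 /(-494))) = 146509 /5100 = 28.73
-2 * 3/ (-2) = 3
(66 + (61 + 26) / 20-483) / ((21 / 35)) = -2751 / 4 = -687.75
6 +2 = 8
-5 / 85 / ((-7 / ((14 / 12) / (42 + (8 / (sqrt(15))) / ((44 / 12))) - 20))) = -21310915 / 126976332 - 11 * sqrt(15) / 13604607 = -0.17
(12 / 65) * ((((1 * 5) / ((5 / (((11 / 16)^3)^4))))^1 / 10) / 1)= 9415285130163 / 45739683715481600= 0.00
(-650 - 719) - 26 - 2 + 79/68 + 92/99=-1394.91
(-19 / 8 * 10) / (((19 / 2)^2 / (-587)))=2935 / 19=154.47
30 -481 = -451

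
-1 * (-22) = 22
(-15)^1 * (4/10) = -6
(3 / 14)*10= 15 / 7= 2.14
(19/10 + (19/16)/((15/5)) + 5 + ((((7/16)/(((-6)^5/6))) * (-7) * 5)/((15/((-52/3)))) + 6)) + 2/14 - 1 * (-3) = 26821429/1632960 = 16.43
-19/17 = -1.12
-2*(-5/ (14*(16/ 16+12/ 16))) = 20/ 49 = 0.41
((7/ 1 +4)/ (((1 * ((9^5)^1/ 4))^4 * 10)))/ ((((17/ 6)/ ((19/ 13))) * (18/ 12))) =107008/ 13434220332257906325105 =0.00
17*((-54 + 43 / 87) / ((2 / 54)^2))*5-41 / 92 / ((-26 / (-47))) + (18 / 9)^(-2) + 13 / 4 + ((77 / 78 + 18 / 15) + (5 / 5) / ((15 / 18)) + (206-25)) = -3315296.54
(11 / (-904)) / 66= -0.00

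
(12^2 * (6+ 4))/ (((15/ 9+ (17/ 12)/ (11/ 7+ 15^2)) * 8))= 1141920/ 10613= 107.60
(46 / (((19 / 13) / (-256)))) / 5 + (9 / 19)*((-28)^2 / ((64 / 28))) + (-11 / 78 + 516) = -6914419 / 7410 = -933.12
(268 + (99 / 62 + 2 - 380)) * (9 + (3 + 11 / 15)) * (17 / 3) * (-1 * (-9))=-21823087 / 310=-70397.05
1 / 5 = 0.20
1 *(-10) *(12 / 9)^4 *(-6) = 5120 / 27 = 189.63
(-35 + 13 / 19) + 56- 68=-880 / 19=-46.32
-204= -204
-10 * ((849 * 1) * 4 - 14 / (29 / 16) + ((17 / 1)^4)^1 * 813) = -19692728770 / 29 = -679059612.76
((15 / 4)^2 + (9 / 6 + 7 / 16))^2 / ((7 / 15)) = 3840 / 7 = 548.57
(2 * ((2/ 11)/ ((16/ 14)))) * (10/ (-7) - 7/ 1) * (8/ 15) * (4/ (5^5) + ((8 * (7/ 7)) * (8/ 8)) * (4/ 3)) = -2145712/ 140625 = -15.26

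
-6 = -6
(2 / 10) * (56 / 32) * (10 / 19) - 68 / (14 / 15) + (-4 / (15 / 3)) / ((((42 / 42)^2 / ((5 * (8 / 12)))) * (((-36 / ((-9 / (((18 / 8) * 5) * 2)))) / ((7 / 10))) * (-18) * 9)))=-1056920563 / 14543550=-72.67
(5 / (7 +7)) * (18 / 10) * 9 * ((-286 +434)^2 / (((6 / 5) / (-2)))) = -1478520 / 7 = -211217.14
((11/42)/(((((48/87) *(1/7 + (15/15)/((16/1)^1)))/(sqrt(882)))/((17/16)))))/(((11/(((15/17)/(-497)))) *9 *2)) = -0.00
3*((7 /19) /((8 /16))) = 42 /19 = 2.21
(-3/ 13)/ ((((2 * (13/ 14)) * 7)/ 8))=-0.14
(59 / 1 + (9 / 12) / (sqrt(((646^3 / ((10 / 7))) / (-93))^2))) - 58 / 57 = 656513189065 / 11322617712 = 57.98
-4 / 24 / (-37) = 0.00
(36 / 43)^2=1296 / 1849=0.70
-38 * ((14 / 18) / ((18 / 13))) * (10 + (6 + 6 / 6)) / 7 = -4199 / 81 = -51.84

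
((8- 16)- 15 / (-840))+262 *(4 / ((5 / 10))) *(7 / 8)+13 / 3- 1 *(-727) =429635 / 168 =2557.35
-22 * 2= -44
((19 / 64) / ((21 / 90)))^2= 81225 / 50176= 1.62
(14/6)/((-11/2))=-14/33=-0.42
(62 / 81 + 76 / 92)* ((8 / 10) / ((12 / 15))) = 1.59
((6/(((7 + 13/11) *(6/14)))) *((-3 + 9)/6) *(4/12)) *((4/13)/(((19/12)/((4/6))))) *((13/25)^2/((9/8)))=256256/14428125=0.02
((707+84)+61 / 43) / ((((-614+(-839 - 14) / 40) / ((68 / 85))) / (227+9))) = -85775616 / 364253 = -235.48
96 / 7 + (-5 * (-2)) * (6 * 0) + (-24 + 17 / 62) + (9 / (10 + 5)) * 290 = 71171 / 434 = 163.99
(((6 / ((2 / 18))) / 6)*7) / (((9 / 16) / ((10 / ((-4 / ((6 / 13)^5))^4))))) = 15995693175275520 / 19004963774880799438801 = 0.00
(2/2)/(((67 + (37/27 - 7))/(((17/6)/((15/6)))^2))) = 867/41425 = 0.02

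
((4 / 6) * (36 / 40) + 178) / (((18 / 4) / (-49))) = -87514 / 45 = -1944.76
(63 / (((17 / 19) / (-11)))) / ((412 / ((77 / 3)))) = -337953 / 7004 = -48.25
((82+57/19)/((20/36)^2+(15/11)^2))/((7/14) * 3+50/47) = 460647/30125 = 15.29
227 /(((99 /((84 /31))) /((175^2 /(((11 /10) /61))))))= 118738025000 /11253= 10551677.33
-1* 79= -79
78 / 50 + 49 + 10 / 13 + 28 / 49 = 118074 / 2275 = 51.90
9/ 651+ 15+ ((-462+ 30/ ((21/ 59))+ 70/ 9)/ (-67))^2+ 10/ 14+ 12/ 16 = 103757931553/ 2209288284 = 46.96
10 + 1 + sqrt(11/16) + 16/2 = sqrt(11)/4 + 19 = 19.83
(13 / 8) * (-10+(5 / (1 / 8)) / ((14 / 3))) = -65 / 28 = -2.32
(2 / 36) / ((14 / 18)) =1 / 14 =0.07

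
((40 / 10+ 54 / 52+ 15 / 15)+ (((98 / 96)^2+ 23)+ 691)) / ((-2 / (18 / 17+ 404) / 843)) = -20895509174815 / 169728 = -123111738.63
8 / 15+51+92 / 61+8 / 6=49753 / 915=54.37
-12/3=-4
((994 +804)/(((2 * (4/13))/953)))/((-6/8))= -11137711/3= -3712570.33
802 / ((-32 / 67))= -26867 / 16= -1679.19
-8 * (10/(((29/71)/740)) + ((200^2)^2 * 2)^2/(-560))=29695999999970577600/203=146285714285569347.78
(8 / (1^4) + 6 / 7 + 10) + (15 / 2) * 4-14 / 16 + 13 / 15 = 41033 / 840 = 48.85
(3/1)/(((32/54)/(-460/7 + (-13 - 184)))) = -148959/112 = -1329.99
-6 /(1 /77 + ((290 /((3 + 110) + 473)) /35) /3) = -203049 /599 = -338.98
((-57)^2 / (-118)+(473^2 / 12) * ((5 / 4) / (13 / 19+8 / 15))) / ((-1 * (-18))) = 6260986001 / 5896224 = 1061.86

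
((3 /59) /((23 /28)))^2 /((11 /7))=49392 /20255939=0.00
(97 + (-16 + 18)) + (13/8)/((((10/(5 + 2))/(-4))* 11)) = 21689/220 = 98.59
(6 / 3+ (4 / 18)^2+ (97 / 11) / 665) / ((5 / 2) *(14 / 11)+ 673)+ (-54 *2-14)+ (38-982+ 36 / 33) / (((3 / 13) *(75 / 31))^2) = -3146.92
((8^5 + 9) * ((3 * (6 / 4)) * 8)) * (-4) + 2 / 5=-23599438 / 5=-4719887.60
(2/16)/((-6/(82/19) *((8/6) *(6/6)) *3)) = -41/1824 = -0.02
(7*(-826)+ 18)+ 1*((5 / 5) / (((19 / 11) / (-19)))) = -5775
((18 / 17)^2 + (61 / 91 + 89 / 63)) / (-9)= -758390 / 2130219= -0.36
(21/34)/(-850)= -21/28900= -0.00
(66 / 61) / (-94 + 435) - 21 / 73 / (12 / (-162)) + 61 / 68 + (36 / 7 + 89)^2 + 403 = 4264126680017 / 459959276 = 9270.66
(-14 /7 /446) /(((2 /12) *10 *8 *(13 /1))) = -0.00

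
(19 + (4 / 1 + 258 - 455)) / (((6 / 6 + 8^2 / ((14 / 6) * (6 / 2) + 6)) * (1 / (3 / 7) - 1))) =-3393 / 154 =-22.03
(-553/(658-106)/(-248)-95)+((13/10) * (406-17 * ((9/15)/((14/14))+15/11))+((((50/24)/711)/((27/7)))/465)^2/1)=4521891610838628725923/11612230293302971200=389.41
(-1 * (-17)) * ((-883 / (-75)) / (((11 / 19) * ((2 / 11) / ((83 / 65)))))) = 23672347 / 9750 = 2427.93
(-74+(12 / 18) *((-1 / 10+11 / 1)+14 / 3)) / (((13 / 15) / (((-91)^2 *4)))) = -7294924 / 3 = -2431641.33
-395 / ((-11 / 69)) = 27255 / 11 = 2477.73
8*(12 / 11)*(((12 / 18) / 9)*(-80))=-5120 / 99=-51.72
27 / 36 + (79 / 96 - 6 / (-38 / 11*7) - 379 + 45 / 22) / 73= -45102559 / 10252704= -4.40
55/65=11/13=0.85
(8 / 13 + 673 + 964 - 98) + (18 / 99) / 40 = 4403313 / 2860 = 1539.62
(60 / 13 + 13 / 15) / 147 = 0.04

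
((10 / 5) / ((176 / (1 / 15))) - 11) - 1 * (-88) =101641 / 1320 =77.00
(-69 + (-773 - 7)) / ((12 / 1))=-283 / 4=-70.75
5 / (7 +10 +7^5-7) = 5 / 16817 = 0.00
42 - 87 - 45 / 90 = -91 / 2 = -45.50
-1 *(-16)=16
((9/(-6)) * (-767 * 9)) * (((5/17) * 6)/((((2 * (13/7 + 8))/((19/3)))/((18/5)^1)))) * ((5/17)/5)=8262891/6647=1243.10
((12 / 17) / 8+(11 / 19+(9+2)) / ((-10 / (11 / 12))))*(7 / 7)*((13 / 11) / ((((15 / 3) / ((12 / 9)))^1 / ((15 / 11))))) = -49036 / 117249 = -0.42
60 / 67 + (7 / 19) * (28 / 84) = 3889 / 3819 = 1.02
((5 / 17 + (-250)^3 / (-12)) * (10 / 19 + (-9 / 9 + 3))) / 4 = 265625060 / 323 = 822368.61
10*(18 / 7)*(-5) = -900 / 7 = -128.57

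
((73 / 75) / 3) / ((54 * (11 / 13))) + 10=1337449 / 133650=10.01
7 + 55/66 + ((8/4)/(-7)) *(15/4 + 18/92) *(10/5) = 5389/966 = 5.58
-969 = -969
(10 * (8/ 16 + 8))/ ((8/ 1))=85/ 8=10.62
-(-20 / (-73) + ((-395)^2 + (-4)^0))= -11389918 / 73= -156026.27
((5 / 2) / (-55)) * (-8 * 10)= 40 / 11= 3.64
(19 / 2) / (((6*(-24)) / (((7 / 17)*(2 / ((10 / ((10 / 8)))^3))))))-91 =-91.00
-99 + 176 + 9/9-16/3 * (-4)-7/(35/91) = 1217/15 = 81.13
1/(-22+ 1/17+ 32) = 17/171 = 0.10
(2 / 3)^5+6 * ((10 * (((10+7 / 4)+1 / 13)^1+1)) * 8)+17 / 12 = 6158.47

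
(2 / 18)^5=0.00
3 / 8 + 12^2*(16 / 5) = 18447 / 40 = 461.18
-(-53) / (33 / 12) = 212 / 11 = 19.27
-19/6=-3.17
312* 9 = 2808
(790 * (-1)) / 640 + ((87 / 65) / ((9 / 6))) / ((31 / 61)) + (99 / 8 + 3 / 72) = 5005501 / 386880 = 12.94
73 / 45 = 1.62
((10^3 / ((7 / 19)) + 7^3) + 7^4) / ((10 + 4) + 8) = 19104 / 77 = 248.10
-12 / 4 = -3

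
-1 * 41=-41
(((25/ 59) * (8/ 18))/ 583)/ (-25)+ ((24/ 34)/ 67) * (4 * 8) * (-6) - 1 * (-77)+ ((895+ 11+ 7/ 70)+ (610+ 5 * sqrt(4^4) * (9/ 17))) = 5759534108077/ 3526036470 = 1633.43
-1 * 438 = -438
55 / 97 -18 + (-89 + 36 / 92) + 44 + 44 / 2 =-89333 / 2231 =-40.04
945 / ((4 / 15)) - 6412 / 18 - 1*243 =106003 / 36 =2944.53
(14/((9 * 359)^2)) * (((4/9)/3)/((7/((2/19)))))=16/5355392193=0.00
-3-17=-20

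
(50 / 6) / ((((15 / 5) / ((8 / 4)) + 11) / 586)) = 390.67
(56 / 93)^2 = 3136 / 8649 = 0.36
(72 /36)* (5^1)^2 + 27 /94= 4727 /94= 50.29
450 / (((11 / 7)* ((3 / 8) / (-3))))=-25200 / 11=-2290.91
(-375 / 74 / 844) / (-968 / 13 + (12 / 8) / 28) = 34125 / 422897383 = 0.00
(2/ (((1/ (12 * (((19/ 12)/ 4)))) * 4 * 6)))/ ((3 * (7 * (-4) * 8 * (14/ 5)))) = -0.00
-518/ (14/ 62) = -2294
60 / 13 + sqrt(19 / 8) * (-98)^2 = 60 / 13 + 2401 * sqrt(38) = 14805.37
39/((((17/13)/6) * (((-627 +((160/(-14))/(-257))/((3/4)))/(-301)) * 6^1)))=823619979/57521183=14.32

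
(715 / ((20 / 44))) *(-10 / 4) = -7865 / 2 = -3932.50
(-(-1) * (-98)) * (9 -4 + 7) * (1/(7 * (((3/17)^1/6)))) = -5712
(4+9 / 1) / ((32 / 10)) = 65 / 16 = 4.06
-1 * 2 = -2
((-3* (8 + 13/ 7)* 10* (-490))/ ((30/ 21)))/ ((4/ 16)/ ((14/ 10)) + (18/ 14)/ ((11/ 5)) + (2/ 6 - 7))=-17180.81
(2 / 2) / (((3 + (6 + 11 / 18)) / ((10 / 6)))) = 0.17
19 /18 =1.06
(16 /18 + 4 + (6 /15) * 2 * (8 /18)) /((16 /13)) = 767 /180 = 4.26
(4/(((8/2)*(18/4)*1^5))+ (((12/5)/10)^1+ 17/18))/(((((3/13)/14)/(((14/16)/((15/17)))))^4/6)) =2901588826279689091/26244000000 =110561988.50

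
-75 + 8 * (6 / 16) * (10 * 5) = 75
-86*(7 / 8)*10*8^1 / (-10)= 602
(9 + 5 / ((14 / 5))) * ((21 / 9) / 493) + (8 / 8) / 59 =11867 / 174522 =0.07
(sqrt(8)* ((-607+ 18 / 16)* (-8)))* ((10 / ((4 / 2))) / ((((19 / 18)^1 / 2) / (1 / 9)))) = 193880* sqrt(2) / 19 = 14430.93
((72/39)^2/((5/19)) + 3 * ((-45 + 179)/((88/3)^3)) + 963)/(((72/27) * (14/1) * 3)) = 281002409559/32247255040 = 8.71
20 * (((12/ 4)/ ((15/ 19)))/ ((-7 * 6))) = -38/ 21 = -1.81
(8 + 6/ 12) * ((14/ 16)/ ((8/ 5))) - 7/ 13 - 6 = -3145/ 1664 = -1.89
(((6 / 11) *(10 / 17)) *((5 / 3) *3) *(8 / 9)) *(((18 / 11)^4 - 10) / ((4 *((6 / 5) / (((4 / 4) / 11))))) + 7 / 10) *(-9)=-249848680 / 30116537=-8.30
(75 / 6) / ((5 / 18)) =45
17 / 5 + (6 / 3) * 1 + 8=67 / 5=13.40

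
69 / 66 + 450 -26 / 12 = 14813 / 33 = 448.88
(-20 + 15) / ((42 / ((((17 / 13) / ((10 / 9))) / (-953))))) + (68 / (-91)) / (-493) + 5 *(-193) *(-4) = 38831107207 / 10059868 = 3860.00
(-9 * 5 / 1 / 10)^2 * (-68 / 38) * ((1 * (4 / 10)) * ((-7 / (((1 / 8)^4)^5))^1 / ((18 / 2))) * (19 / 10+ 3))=63688597516066023635.27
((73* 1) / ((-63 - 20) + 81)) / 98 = -73 / 196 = -0.37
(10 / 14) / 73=5 / 511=0.01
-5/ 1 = -5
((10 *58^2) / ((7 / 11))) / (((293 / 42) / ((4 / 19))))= 8880960 / 5567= 1595.29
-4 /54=-2 /27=-0.07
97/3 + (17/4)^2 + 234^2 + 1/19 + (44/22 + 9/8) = 49986331/912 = 54809.57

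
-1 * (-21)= 21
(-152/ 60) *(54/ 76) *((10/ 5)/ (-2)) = 9/ 5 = 1.80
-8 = -8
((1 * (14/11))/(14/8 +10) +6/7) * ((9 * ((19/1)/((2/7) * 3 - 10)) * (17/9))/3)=-564281/49632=-11.37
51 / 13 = 3.92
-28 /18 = -14 /9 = -1.56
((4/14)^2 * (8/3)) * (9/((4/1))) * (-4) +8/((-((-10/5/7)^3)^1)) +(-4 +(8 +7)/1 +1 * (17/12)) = 207833/588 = 353.46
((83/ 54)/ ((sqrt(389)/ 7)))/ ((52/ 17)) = 9877*sqrt(389)/ 1092312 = 0.18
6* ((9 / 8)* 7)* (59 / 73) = 11151 / 292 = 38.19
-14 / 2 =-7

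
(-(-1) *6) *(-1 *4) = -24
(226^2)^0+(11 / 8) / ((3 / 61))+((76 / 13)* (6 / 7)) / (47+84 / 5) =20229875 / 696696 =29.04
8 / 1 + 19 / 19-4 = 5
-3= -3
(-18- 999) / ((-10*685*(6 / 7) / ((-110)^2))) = 287133 / 137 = 2095.86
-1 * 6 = -6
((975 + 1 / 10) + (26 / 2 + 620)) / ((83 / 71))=1375.60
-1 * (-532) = 532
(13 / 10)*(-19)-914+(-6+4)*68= -10747 / 10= -1074.70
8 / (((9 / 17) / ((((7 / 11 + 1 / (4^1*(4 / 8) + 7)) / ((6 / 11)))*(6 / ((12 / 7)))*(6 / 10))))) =17612 / 405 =43.49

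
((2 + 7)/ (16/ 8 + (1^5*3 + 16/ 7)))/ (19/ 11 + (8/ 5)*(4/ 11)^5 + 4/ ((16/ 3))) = 67641420/ 136205921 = 0.50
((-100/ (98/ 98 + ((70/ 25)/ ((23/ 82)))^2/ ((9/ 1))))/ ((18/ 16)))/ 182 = -5290000/ 130760539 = -0.04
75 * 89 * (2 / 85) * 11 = 29370 / 17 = 1727.65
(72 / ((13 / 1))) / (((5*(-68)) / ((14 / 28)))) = -9 / 1105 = -0.01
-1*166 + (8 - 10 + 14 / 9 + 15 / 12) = -5947 / 36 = -165.19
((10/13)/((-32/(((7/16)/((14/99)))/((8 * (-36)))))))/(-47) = -55/10010624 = -0.00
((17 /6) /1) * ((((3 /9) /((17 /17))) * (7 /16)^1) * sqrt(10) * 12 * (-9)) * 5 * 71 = -50096.41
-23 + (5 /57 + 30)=404 /57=7.09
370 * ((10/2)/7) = 1850/7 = 264.29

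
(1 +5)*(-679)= -4074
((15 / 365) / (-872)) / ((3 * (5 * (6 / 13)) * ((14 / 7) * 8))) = -0.00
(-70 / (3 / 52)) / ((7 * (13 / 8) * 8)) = -40 / 3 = -13.33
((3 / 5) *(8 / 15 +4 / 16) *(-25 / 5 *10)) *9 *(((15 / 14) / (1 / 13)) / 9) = -9165 / 28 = -327.32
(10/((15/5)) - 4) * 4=-8/3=-2.67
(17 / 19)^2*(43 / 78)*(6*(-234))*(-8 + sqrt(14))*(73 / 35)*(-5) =-130632624 / 2527 + 16329078*sqrt(14) / 2527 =-27516.74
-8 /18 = -4 /9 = -0.44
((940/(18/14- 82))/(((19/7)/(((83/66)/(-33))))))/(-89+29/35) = -6690215/3607662069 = -0.00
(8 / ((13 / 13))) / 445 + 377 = 377.02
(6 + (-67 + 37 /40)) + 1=-2363 /40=-59.08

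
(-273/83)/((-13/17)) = 357/83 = 4.30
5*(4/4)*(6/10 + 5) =28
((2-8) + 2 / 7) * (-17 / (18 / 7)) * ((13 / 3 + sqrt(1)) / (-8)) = -680 / 27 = -25.19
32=32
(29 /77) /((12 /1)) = 29 /924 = 0.03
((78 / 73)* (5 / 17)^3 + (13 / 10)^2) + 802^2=23068508726281 / 35864900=643205.72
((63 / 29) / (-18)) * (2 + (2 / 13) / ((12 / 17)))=-1211 / 4524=-0.27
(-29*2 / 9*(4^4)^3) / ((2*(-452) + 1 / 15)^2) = -24326963200 / 183846481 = -132.32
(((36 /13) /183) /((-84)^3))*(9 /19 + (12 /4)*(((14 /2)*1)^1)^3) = -815 /31007886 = -0.00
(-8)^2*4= 256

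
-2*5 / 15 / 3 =-2 / 9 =-0.22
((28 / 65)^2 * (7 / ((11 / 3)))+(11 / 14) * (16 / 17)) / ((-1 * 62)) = -3024508 / 171446275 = -0.02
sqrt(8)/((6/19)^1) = 8.96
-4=-4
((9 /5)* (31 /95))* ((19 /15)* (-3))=-279 /125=-2.23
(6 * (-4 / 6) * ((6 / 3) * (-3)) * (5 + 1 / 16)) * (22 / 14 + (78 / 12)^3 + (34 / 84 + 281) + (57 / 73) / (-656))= 45420695325 / 670432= 67748.40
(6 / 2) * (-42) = -126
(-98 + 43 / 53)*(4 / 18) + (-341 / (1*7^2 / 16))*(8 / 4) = -1903274 / 7791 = -244.29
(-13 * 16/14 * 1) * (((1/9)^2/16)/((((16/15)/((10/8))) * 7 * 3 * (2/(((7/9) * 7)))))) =-325/186624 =-0.00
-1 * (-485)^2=-235225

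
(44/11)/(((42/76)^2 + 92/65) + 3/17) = 6382480/3027301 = 2.11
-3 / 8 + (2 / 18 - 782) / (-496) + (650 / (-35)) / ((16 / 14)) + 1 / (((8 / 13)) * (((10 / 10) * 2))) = -1025 / 72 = -14.24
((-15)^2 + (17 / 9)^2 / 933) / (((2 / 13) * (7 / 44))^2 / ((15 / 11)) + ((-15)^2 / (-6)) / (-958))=5684.30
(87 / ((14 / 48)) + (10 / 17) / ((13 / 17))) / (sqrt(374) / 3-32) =-3918816 / 402311-40821 * sqrt(374) / 402311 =-11.70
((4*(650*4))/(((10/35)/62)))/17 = 2256800/17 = 132752.94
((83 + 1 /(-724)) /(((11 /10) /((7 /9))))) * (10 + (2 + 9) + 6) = 6309555 /3982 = 1584.52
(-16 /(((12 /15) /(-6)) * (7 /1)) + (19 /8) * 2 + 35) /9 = 177 /28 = 6.32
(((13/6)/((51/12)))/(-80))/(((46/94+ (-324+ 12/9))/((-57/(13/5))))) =-2679/6178072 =-0.00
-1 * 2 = -2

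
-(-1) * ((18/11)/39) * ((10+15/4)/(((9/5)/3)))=0.96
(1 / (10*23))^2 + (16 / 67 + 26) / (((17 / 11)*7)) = 1022988173 / 421771700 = 2.43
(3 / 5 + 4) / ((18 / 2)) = 23 / 45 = 0.51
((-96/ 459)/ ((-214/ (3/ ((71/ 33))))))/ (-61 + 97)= 0.00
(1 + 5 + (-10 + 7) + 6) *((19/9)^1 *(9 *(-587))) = -100377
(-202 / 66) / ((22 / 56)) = -2828 / 363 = -7.79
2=2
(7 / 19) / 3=7 / 57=0.12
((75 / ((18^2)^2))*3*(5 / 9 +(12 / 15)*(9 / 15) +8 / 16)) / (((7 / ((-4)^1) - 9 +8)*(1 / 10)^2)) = -17275 / 144342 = -0.12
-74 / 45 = -1.64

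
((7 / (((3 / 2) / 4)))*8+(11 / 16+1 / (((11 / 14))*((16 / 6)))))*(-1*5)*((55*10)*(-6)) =9932875 / 4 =2483218.75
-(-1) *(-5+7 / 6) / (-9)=23 / 54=0.43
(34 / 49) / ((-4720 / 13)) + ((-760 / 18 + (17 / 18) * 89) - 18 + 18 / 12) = 25.33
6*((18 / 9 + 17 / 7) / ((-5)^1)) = -186 / 35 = -5.31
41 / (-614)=-41 / 614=-0.07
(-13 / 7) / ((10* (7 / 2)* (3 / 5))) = -13 / 147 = -0.09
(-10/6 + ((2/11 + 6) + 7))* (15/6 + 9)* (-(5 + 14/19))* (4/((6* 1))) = -50140/99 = -506.46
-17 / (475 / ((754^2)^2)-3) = 5494577518352 / 969631326293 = 5.67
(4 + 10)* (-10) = -140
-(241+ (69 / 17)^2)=-74410 / 289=-257.47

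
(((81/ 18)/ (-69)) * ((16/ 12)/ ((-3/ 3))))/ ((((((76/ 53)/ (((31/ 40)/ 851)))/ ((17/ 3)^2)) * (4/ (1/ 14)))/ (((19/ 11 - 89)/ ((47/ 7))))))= -474827/ 1153593474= -0.00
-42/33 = -14/11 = -1.27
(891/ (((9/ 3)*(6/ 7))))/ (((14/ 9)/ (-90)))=-40095/ 2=-20047.50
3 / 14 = 0.21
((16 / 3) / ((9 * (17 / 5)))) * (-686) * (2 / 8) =-13720 / 459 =-29.89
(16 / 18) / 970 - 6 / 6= -4361 / 4365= -1.00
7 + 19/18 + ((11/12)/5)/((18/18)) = 1483/180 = 8.24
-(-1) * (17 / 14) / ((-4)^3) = -17 / 896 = -0.02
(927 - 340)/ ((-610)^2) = 0.00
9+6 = 15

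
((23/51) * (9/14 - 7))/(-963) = 2047/687582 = 0.00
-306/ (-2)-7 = 146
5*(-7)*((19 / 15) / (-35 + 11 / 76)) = 10108 / 7947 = 1.27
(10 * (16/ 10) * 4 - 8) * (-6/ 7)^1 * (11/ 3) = -176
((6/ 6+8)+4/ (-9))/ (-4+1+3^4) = 77/ 702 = 0.11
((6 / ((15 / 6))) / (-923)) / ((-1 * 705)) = 4 / 1084525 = 0.00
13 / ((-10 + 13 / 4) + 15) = 52 / 33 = 1.58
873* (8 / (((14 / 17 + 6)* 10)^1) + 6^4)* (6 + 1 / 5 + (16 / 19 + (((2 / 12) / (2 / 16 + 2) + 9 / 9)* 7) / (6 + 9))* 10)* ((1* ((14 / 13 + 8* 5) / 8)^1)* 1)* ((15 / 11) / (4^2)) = 4171349838471363 / 428633920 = 9731730.61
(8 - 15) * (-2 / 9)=1.56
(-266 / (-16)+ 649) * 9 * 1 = 47925 / 8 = 5990.62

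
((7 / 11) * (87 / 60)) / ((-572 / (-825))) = 3045 / 2288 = 1.33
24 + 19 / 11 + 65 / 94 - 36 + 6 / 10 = -46433 / 5170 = -8.98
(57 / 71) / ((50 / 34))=969 / 1775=0.55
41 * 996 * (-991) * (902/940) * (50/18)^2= -380235055750/1269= -299633613.67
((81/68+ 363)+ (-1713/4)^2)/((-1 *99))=-16661111/8976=-1856.18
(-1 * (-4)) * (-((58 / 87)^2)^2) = -64 / 81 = -0.79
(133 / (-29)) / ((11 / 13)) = -1729 / 319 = -5.42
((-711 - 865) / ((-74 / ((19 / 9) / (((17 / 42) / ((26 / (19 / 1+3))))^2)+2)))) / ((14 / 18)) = 4959393048 / 9056971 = 547.58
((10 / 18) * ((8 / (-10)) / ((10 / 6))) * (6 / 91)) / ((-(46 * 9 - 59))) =8 / 161525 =0.00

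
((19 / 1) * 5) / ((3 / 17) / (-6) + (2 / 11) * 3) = 35530 / 193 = 184.09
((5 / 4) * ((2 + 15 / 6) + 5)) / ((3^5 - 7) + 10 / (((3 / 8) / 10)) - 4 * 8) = 285 / 11296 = 0.03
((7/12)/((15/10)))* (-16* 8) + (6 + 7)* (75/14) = 2503/126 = 19.87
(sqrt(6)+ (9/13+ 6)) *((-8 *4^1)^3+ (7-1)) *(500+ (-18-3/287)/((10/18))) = -1912487417826/18655-21982613998 *sqrt(6)/1435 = -140042232.94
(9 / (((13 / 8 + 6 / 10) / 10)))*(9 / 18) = 1800 / 89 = 20.22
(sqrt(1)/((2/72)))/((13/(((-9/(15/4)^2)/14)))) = -288/2275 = -0.13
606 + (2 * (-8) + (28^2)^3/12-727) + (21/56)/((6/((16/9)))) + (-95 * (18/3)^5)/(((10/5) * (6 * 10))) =361361092/9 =40151232.44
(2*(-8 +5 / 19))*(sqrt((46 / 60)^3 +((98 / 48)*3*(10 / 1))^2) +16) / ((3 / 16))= -392*sqrt(3039130635) / 4275 - 25088 / 19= -6375.46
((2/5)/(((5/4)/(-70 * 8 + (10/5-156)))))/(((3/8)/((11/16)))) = -10472/25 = -418.88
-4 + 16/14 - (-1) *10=50/7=7.14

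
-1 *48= -48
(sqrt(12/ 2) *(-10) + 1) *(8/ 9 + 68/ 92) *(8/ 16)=337/ 414 - 1685 *sqrt(6)/ 207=-19.13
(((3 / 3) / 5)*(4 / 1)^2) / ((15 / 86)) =18.35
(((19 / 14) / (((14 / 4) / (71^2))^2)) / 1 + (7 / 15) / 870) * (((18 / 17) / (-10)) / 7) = -12601652610301 / 295923250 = -42584.19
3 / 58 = 0.05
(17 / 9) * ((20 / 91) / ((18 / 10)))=1700 / 7371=0.23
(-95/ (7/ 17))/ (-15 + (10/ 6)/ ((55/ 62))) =53295/ 3031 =17.58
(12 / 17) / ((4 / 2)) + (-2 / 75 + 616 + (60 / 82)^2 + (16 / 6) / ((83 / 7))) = 109774656068 / 177891825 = 617.09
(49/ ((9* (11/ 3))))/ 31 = 49/ 1023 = 0.05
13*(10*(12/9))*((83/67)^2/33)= 3582280/444411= 8.06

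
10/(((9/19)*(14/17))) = 1615/63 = 25.63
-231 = -231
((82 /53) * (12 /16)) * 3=369 /106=3.48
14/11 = 1.27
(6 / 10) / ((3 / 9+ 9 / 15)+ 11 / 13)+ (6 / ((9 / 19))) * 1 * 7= 92653 / 1041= 89.00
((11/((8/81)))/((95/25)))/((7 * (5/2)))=891/532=1.67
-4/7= -0.57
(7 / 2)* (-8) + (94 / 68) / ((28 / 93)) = -22285 / 952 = -23.41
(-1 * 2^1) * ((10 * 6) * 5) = -600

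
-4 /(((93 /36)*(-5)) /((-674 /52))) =-8088 /2015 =-4.01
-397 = -397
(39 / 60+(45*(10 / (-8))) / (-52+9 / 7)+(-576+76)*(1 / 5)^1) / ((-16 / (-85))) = -1185767 / 2272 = -521.90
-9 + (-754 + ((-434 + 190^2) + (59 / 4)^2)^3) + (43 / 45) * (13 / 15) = 127746902895075560539 / 2764800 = 46204753651286.01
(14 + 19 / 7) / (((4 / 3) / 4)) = 351 / 7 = 50.14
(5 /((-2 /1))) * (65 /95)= -65 /38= -1.71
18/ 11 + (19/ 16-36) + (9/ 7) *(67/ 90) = -198469/ 6160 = -32.22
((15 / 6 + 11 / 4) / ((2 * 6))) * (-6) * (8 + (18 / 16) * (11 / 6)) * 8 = -3381 / 16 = -211.31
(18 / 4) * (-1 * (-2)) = 9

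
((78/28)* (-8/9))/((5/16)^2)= -13312/525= -25.36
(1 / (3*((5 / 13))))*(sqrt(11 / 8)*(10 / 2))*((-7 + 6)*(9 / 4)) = -39*sqrt(22) / 16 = -11.43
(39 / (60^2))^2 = 169 / 1440000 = 0.00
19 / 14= 1.36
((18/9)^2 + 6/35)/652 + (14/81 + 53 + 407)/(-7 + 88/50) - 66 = -18622353557/121071510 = -153.81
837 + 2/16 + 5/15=20099/24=837.46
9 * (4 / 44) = 0.82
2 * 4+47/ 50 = 447/ 50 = 8.94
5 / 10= 1 / 2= 0.50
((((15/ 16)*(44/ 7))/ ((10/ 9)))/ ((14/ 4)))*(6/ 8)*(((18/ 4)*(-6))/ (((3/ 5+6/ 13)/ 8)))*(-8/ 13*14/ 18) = 17820/ 161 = 110.68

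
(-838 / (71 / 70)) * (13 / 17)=-631.80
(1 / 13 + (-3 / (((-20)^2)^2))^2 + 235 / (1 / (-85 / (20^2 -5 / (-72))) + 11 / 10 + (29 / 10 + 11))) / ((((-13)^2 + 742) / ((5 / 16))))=96049126401474083 / 12223279677440000000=0.01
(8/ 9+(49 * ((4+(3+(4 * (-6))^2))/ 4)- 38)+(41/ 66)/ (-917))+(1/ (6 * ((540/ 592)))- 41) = 115429473947/ 16340940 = 7063.82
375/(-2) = -375/2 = -187.50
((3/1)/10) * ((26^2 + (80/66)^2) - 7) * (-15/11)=-730141/2662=-274.28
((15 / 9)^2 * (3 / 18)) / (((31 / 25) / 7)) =4375 / 1674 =2.61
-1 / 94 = -0.01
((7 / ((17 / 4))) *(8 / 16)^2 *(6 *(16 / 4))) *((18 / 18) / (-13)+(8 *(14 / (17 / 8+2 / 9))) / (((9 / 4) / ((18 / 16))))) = 675192 / 2873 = 235.01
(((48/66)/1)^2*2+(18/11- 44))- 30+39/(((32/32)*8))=-64305/968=-66.43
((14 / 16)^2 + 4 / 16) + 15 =1025 / 64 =16.02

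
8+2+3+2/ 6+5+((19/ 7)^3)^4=6640706027994538/ 41523861603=159925.06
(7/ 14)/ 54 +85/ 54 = 19/ 12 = 1.58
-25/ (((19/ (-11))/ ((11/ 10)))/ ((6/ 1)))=1815/ 19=95.53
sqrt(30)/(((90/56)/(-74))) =-2072 * sqrt(30)/45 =-252.20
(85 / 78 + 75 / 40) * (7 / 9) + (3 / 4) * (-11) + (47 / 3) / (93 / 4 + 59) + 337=6510979 / 19656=331.25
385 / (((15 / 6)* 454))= 77 / 227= 0.34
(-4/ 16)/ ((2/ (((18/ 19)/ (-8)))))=9/ 608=0.01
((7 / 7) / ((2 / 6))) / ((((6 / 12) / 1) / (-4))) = -24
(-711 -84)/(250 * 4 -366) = -795/634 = -1.25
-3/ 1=-3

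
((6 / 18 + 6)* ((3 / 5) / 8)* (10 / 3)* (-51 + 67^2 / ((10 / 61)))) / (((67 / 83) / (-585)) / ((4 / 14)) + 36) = 16809938457 / 13981964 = 1202.26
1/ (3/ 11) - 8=-13/ 3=-4.33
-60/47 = -1.28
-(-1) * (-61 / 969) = -61 / 969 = -0.06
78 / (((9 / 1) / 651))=5642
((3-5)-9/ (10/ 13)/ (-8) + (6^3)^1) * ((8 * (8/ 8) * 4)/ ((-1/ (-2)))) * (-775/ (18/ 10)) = -5937188.89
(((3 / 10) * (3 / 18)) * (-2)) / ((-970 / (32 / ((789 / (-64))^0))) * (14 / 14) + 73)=-8 / 3415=-0.00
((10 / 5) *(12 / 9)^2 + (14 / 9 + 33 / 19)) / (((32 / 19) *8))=1171 / 2304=0.51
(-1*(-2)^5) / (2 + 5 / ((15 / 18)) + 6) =2.29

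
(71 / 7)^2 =5041 / 49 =102.88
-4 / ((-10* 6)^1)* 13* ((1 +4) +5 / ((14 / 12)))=169 / 21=8.05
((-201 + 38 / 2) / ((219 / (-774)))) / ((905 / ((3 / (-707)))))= -20124 / 6672565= -0.00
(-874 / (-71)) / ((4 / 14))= 3059 / 71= 43.08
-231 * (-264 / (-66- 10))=-15246 / 19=-802.42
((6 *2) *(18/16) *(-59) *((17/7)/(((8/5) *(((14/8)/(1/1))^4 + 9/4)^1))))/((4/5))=-2708100/20839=-129.95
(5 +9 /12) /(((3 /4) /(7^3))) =7889 /3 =2629.67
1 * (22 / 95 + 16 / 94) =1794 / 4465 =0.40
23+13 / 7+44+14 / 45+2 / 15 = 69.30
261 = 261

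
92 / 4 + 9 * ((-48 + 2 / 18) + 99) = 483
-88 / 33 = -8 / 3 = -2.67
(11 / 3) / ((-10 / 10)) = -11 / 3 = -3.67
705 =705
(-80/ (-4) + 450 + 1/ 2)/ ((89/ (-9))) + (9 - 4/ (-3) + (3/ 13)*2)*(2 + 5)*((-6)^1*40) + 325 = -41323327/ 2314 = -17857.96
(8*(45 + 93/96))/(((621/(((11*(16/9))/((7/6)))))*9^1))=129448/117369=1.10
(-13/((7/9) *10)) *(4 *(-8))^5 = 1962934272/35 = 56083836.34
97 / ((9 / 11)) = 1067 / 9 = 118.56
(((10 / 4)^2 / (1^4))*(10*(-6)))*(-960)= 360000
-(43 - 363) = 320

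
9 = 9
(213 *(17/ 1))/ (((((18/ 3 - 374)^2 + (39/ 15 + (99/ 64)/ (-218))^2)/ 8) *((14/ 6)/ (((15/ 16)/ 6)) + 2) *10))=105728657817600/ 83701619738737247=0.00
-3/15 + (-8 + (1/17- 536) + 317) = -19307/85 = -227.14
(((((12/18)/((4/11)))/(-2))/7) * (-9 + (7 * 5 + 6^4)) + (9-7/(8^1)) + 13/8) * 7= -13723/12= -1143.58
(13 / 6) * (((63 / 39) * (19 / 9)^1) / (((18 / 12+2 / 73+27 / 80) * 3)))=388360 / 294057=1.32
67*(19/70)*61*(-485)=-7532341/14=-538024.36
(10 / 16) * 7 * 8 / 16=2.19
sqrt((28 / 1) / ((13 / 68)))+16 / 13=16 / 13+4* sqrt(1547) / 13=13.33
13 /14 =0.93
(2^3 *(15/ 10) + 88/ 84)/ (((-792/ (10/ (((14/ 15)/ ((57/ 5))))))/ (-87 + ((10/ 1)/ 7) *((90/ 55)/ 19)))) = 29021395/ 166012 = 174.82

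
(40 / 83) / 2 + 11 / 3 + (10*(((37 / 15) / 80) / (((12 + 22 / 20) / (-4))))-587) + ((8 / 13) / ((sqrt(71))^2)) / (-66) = -193140166525 / 331180707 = -583.19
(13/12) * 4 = 13/3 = 4.33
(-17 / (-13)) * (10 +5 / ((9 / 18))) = 340 / 13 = 26.15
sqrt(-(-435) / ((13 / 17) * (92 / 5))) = 5 * sqrt(442221) / 598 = 5.56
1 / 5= 0.20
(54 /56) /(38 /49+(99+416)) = 189 /101092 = 0.00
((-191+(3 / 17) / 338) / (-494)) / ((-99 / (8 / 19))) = -2194966 / 1334815911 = -0.00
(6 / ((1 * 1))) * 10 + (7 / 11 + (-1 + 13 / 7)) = 4735 / 77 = 61.49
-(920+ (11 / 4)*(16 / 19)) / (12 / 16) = -70096 / 57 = -1229.75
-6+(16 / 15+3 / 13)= -917 / 195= -4.70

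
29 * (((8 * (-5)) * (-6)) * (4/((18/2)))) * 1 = 9280/3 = 3093.33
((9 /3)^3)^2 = 729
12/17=0.71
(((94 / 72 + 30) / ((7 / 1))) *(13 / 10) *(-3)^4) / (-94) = -18837 / 3760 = -5.01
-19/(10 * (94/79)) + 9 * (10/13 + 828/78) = 1232567/12220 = 100.86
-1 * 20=-20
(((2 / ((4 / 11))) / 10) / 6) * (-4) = -11 / 30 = -0.37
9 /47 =0.19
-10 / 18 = -5 / 9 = -0.56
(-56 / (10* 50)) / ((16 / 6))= -21 / 500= -0.04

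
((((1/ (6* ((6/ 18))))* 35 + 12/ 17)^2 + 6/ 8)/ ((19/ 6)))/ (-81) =-10106/ 7803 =-1.30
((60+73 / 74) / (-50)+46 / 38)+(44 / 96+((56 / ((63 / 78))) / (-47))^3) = -1088230161899 / 394132872600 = -2.76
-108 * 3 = -324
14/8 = 7/4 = 1.75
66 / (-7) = -66 / 7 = -9.43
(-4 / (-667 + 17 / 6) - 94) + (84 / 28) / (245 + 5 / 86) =-526196688 / 5598925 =-93.98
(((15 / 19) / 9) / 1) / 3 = 5 / 171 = 0.03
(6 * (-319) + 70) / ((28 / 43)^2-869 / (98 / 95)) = 334136488 / 152567363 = 2.19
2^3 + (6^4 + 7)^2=1697817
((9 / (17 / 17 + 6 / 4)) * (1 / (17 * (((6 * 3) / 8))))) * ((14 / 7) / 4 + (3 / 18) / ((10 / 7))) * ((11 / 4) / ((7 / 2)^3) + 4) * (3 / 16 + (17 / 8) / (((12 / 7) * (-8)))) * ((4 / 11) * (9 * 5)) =7585 / 60368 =0.13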